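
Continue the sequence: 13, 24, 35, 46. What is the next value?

Differences: 24 - 13 = 11
This is an arithmetic sequence with common difference d = 11.
Next term = 46 + 11 = 57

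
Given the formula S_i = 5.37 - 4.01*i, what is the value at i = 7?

S_7 = 5.37 + -4.01*7 = 5.37 + -28.07 = -22.7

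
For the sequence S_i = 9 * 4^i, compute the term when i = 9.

S_9 = 9 * 4^9 = 9 * 262144 = 2359296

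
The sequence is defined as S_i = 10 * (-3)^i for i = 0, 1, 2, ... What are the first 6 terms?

This is a geometric sequence.
i=0: S_0 = 10 * (-3)^0 = 10
i=1: S_1 = 10 * (-3)^1 = -30
i=2: S_2 = 10 * (-3)^2 = 90
i=3: S_3 = 10 * (-3)^3 = -270
i=4: S_4 = 10 * (-3)^4 = 810
i=5: S_5 = 10 * (-3)^5 = -2430
The first 6 terms are: [10, -30, 90, -270, 810, -2430]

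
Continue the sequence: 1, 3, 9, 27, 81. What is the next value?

Ratios: 3 / 1 = 3.0
This is a geometric sequence with common ratio r = 3.
Next term = 81 * 3 = 243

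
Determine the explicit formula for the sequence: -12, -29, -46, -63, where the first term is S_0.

Check differences: -29 - -12 = -17
-46 - -29 = -17
Common difference d = -17.
First term a = -12.
Formula: S_i = -12 - 17*i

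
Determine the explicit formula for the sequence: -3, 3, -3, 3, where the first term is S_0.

Check ratios: 3 / -3 = -1.0
Common ratio r = -1.
First term a = -3.
Formula: S_i = -3 * (-1)^i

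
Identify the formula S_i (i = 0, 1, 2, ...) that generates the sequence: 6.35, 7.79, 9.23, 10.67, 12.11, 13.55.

Check differences: 7.79 - 6.35 = 1.44
9.23 - 7.79 = 1.44
Common difference d = 1.44.
First term a = 6.35.
Formula: S_i = 6.35 + 1.44*i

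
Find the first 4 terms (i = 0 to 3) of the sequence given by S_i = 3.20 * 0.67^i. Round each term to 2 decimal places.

This is a geometric sequence.
i=0: S_0 = 3.2 * 0.67^0 = 3.2
i=1: S_1 = 3.2 * 0.67^1 ≈ 2.14
i=2: S_2 = 3.2 * 0.67^2 ≈ 1.44
i=3: S_3 = 3.2 * 0.67^3 ≈ 0.96
The first 4 terms are: [3.2, 2.14, 1.44, 0.96]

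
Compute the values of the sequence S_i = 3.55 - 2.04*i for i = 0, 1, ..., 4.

This is an arithmetic sequence.
i=0: S_0 = 3.55 + -2.04*0 = 3.55
i=1: S_1 = 3.55 + -2.04*1 = 1.51
i=2: S_2 = 3.55 + -2.04*2 = -0.53
i=3: S_3 = 3.55 + -2.04*3 = -2.57
i=4: S_4 = 3.55 + -2.04*4 = -4.61
The first 5 terms are: [3.55, 1.51, -0.53, -2.57, -4.61]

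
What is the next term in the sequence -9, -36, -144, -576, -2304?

Ratios: -36 / -9 = 4.0
This is a geometric sequence with common ratio r = 4.
Next term = -2304 * 4 = -9216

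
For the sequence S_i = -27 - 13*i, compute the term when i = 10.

S_10 = -27 + -13*10 = -27 + -130 = -157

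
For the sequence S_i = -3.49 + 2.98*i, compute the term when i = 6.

S_6 = -3.49 + 2.98*6 = -3.49 + 17.88 = 14.39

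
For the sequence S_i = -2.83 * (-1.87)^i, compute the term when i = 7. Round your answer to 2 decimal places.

S_7 = -2.83 * (-1.87)^7 ≈ -2.83 * -79.9634 ≈ 226.3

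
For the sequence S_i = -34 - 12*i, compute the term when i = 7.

S_7 = -34 + -12*7 = -34 + -84 = -118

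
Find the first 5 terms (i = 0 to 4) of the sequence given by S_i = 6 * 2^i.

This is a geometric sequence.
i=0: S_0 = 6 * 2^0 = 6
i=1: S_1 = 6 * 2^1 = 12
i=2: S_2 = 6 * 2^2 = 24
i=3: S_3 = 6 * 2^3 = 48
i=4: S_4 = 6 * 2^4 = 96
The first 5 terms are: [6, 12, 24, 48, 96]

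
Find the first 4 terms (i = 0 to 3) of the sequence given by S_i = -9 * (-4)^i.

This is a geometric sequence.
i=0: S_0 = -9 * (-4)^0 = -9
i=1: S_1 = -9 * (-4)^1 = 36
i=2: S_2 = -9 * (-4)^2 = -144
i=3: S_3 = -9 * (-4)^3 = 576
The first 4 terms are: [-9, 36, -144, 576]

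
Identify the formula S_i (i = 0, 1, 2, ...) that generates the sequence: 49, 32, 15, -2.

Check differences: 32 - 49 = -17
15 - 32 = -17
Common difference d = -17.
First term a = 49.
Formula: S_i = 49 - 17*i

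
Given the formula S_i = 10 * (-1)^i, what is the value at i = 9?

S_9 = 10 * (-1)^9 = 10 * -1 = -10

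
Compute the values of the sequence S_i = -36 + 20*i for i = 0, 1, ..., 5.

This is an arithmetic sequence.
i=0: S_0 = -36 + 20*0 = -36
i=1: S_1 = -36 + 20*1 = -16
i=2: S_2 = -36 + 20*2 = 4
i=3: S_3 = -36 + 20*3 = 24
i=4: S_4 = -36 + 20*4 = 44
i=5: S_5 = -36 + 20*5 = 64
The first 6 terms are: [-36, -16, 4, 24, 44, 64]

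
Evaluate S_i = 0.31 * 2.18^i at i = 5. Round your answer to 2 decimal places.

S_5 = 0.31 * 2.18^5 ≈ 0.31 * 49.236 ≈ 15.26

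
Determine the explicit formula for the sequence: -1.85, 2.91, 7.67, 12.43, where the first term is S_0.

Check differences: 2.91 - -1.85 = 4.76
7.67 - 2.91 = 4.76
Common difference d = 4.76.
First term a = -1.85.
Formula: S_i = -1.85 + 4.76*i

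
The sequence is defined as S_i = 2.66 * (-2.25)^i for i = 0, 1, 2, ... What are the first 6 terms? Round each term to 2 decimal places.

This is a geometric sequence.
i=0: S_0 = 2.66 * (-2.25)^0 = 2.66
i=1: S_1 = 2.66 * (-2.25)^1 ≈ -5.99
i=2: S_2 = 2.66 * (-2.25)^2 ≈ 13.47
i=3: S_3 = 2.66 * (-2.25)^3 ≈ -30.3
i=4: S_4 = 2.66 * (-2.25)^4 ≈ 68.17
i=5: S_5 = 2.66 * (-2.25)^5 ≈ -153.39
The first 6 terms are: [2.66, -5.99, 13.47, -30.3, 68.17, -153.39]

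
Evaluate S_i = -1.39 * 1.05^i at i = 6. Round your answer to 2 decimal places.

S_6 = -1.39 * 1.05^6 ≈ -1.39 * 1.3401 ≈ -1.86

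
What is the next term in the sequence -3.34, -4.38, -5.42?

Differences: -4.38 - -3.34 = -1.04
This is an arithmetic sequence with common difference d = -1.04.
Next term = -5.42 + -1.04 = -6.46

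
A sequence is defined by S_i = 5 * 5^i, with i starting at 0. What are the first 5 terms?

This is a geometric sequence.
i=0: S_0 = 5 * 5^0 = 5
i=1: S_1 = 5 * 5^1 = 25
i=2: S_2 = 5 * 5^2 = 125
i=3: S_3 = 5 * 5^3 = 625
i=4: S_4 = 5 * 5^4 = 3125
The first 5 terms are: [5, 25, 125, 625, 3125]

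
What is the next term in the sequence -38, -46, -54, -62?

Differences: -46 - -38 = -8
This is an arithmetic sequence with common difference d = -8.
Next term = -62 + -8 = -70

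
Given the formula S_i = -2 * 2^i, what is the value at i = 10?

S_10 = -2 * 2^10 = -2 * 1024 = -2048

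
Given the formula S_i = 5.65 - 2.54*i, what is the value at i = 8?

S_8 = 5.65 + -2.54*8 = 5.65 + -20.32 = -14.67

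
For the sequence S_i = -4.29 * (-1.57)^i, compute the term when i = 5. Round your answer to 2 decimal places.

S_5 = -4.29 * (-1.57)^5 ≈ -4.29 * -9.5389 ≈ 40.92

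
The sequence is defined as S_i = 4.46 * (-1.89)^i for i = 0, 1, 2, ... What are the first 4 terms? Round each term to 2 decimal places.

This is a geometric sequence.
i=0: S_0 = 4.46 * (-1.89)^0 = 4.46
i=1: S_1 = 4.46 * (-1.89)^1 ≈ -8.43
i=2: S_2 = 4.46 * (-1.89)^2 ≈ 15.93
i=3: S_3 = 4.46 * (-1.89)^3 ≈ -30.11
The first 4 terms are: [4.46, -8.43, 15.93, -30.11]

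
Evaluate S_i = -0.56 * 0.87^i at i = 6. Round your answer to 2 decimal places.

S_6 = -0.56 * 0.87^6 ≈ -0.56 * 0.4336 ≈ -0.24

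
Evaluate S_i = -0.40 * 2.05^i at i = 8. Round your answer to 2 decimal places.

S_8 = -0.4 * 2.05^8 ≈ -0.4 * 311.9111 ≈ -124.76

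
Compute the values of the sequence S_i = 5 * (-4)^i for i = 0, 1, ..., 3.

This is a geometric sequence.
i=0: S_0 = 5 * (-4)^0 = 5
i=1: S_1 = 5 * (-4)^1 = -20
i=2: S_2 = 5 * (-4)^2 = 80
i=3: S_3 = 5 * (-4)^3 = -320
The first 4 terms are: [5, -20, 80, -320]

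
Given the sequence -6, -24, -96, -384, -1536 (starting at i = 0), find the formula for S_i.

Check ratios: -24 / -6 = 4.0
Common ratio r = 4.
First term a = -6.
Formula: S_i = -6 * 4^i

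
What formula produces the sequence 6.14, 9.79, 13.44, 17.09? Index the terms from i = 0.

Check differences: 9.79 - 6.14 = 3.65
13.44 - 9.79 = 3.65
Common difference d = 3.65.
First term a = 6.14.
Formula: S_i = 6.14 + 3.65*i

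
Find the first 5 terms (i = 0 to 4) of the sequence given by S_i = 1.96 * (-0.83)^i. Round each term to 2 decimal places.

This is a geometric sequence.
i=0: S_0 = 1.96 * (-0.83)^0 = 1.96
i=1: S_1 = 1.96 * (-0.83)^1 ≈ -1.63
i=2: S_2 = 1.96 * (-0.83)^2 ≈ 1.35
i=3: S_3 = 1.96 * (-0.83)^3 ≈ -1.12
i=4: S_4 = 1.96 * (-0.83)^4 ≈ 0.93
The first 5 terms are: [1.96, -1.63, 1.35, -1.12, 0.93]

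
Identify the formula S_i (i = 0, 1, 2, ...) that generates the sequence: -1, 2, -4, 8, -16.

Check ratios: 2 / -1 = -2.0
Common ratio r = -2.
First term a = -1.
Formula: S_i = -1 * (-2)^i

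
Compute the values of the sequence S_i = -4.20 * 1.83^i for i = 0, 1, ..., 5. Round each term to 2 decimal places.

This is a geometric sequence.
i=0: S_0 = -4.2 * 1.83^0 = -4.2
i=1: S_1 = -4.2 * 1.83^1 ≈ -7.69
i=2: S_2 = -4.2 * 1.83^2 ≈ -14.07
i=3: S_3 = -4.2 * 1.83^3 ≈ -25.74
i=4: S_4 = -4.2 * 1.83^4 ≈ -47.1
i=5: S_5 = -4.2 * 1.83^5 ≈ -86.2
The first 6 terms are: [-4.2, -7.69, -14.07, -25.74, -47.1, -86.2]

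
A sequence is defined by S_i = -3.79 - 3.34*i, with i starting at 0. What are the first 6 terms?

This is an arithmetic sequence.
i=0: S_0 = -3.79 + -3.34*0 = -3.79
i=1: S_1 = -3.79 + -3.34*1 = -7.13
i=2: S_2 = -3.79 + -3.34*2 = -10.47
i=3: S_3 = -3.79 + -3.34*3 = -13.81
i=4: S_4 = -3.79 + -3.34*4 = -17.15
i=5: S_5 = -3.79 + -3.34*5 = -20.49
The first 6 terms are: [-3.79, -7.13, -10.47, -13.81, -17.15, -20.49]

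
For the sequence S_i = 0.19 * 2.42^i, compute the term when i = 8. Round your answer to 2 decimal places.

S_8 = 0.19 * 2.42^8 ≈ 0.19 * 1176.3131 ≈ 223.5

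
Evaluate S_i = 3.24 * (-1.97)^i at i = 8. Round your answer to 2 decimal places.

S_8 = 3.24 * (-1.97)^8 ≈ 3.24 * 226.8453 ≈ 734.98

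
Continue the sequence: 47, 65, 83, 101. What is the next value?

Differences: 65 - 47 = 18
This is an arithmetic sequence with common difference d = 18.
Next term = 101 + 18 = 119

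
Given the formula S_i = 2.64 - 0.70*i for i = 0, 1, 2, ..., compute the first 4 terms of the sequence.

This is an arithmetic sequence.
i=0: S_0 = 2.64 + -0.7*0 = 2.64
i=1: S_1 = 2.64 + -0.7*1 = 1.94
i=2: S_2 = 2.64 + -0.7*2 = 1.24
i=3: S_3 = 2.64 + -0.7*3 = 0.54
The first 4 terms are: [2.64, 1.94, 1.24, 0.54]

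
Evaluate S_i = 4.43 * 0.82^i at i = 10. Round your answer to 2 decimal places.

S_10 = 4.43 * 0.82^10 ≈ 4.43 * 0.1374 ≈ 0.61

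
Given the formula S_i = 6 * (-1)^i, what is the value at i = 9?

S_9 = 6 * (-1)^9 = 6 * -1 = -6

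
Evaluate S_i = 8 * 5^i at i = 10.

S_10 = 8 * 5^10 = 8 * 9765625 = 78125000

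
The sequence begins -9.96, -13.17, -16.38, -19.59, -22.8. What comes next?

Differences: -13.17 - -9.96 = -3.21
This is an arithmetic sequence with common difference d = -3.21.
Next term = -22.8 + -3.21 = -26.01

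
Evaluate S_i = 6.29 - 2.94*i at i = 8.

S_8 = 6.29 + -2.94*8 = 6.29 + -23.52 = -17.23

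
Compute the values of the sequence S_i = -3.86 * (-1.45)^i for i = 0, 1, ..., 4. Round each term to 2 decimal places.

This is a geometric sequence.
i=0: S_0 = -3.86 * (-1.45)^0 = -3.86
i=1: S_1 = -3.86 * (-1.45)^1 ≈ 5.6
i=2: S_2 = -3.86 * (-1.45)^2 ≈ -8.12
i=3: S_3 = -3.86 * (-1.45)^3 ≈ 11.77
i=4: S_4 = -3.86 * (-1.45)^4 ≈ -17.06
The first 5 terms are: [-3.86, 5.6, -8.12, 11.77, -17.06]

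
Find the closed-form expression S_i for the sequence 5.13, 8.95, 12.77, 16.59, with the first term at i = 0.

Check differences: 8.95 - 5.13 = 3.82
12.77 - 8.95 = 3.82
Common difference d = 3.82.
First term a = 5.13.
Formula: S_i = 5.13 + 3.82*i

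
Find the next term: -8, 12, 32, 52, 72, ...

Differences: 12 - -8 = 20
This is an arithmetic sequence with common difference d = 20.
Next term = 72 + 20 = 92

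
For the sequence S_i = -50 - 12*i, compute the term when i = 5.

S_5 = -50 + -12*5 = -50 + -60 = -110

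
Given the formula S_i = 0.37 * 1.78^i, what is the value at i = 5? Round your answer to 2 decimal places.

S_5 = 0.37 * 1.78^5 ≈ 0.37 * 17.869 ≈ 6.61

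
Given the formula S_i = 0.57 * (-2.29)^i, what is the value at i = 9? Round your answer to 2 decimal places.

S_9 = 0.57 * (-2.29)^9 ≈ 0.57 * -1731.8862 ≈ -987.18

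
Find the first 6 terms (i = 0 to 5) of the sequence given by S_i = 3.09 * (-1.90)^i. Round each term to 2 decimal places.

This is a geometric sequence.
i=0: S_0 = 3.09 * (-1.9)^0 = 3.09
i=1: S_1 = 3.09 * (-1.9)^1 ≈ -5.87
i=2: S_2 = 3.09 * (-1.9)^2 ≈ 11.15
i=3: S_3 = 3.09 * (-1.9)^3 ≈ -21.19
i=4: S_4 = 3.09 * (-1.9)^4 ≈ 40.27
i=5: S_5 = 3.09 * (-1.9)^5 ≈ -76.51
The first 6 terms are: [3.09, -5.87, 11.15, -21.19, 40.27, -76.51]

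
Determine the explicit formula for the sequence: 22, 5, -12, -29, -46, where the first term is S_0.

Check differences: 5 - 22 = -17
-12 - 5 = -17
Common difference d = -17.
First term a = 22.
Formula: S_i = 22 - 17*i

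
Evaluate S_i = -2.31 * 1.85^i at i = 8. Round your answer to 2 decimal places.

S_8 = -2.31 * 1.85^8 ≈ -2.31 * 137.2062 ≈ -316.95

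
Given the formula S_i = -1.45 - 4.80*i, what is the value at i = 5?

S_5 = -1.45 + -4.8*5 = -1.45 + -24.0 = -25.45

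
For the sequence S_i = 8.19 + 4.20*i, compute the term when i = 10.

S_10 = 8.19 + 4.2*10 = 8.19 + 42.0 = 50.19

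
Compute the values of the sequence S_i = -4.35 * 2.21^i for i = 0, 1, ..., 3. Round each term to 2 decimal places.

This is a geometric sequence.
i=0: S_0 = -4.35 * 2.21^0 = -4.35
i=1: S_1 = -4.35 * 2.21^1 ≈ -9.61
i=2: S_2 = -4.35 * 2.21^2 ≈ -21.25
i=3: S_3 = -4.35 * 2.21^3 ≈ -46.95
The first 4 terms are: [-4.35, -9.61, -21.25, -46.95]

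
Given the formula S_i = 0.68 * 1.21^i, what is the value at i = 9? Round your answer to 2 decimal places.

S_9 = 0.68 * 1.21^9 ≈ 0.68 * 5.5599 ≈ 3.78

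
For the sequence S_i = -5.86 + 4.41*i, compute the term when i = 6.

S_6 = -5.86 + 4.41*6 = -5.86 + 26.46 = 20.6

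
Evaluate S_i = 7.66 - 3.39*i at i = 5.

S_5 = 7.66 + -3.39*5 = 7.66 + -16.95 = -9.29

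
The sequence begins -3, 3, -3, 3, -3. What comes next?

Ratios: 3 / -3 = -1.0
This is a geometric sequence with common ratio r = -1.
Next term = -3 * -1 = 3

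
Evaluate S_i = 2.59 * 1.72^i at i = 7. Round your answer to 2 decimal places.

S_7 = 2.59 * 1.72^7 ≈ 2.59 * 44.5348 ≈ 115.35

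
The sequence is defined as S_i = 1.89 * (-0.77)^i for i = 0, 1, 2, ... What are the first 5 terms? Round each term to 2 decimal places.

This is a geometric sequence.
i=0: S_0 = 1.89 * (-0.77)^0 = 1.89
i=1: S_1 = 1.89 * (-0.77)^1 ≈ -1.46
i=2: S_2 = 1.89 * (-0.77)^2 ≈ 1.12
i=3: S_3 = 1.89 * (-0.77)^3 ≈ -0.86
i=4: S_4 = 1.89 * (-0.77)^4 ≈ 0.66
The first 5 terms are: [1.89, -1.46, 1.12, -0.86, 0.66]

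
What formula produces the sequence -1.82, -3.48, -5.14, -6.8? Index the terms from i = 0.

Check differences: -3.48 - -1.82 = -1.66
-5.14 - -3.48 = -1.66
Common difference d = -1.66.
First term a = -1.82.
Formula: S_i = -1.82 - 1.66*i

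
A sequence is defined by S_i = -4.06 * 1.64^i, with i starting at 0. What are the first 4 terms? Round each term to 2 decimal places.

This is a geometric sequence.
i=0: S_0 = -4.06 * 1.64^0 = -4.06
i=1: S_1 = -4.06 * 1.64^1 ≈ -6.66
i=2: S_2 = -4.06 * 1.64^2 ≈ -10.92
i=3: S_3 = -4.06 * 1.64^3 ≈ -17.91
The first 4 terms are: [-4.06, -6.66, -10.92, -17.91]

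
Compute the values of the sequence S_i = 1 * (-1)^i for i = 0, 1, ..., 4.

This is a geometric sequence.
i=0: S_0 = 1 * (-1)^0 = 1
i=1: S_1 = 1 * (-1)^1 = -1
i=2: S_2 = 1 * (-1)^2 = 1
i=3: S_3 = 1 * (-1)^3 = -1
i=4: S_4 = 1 * (-1)^4 = 1
The first 5 terms are: [1, -1, 1, -1, 1]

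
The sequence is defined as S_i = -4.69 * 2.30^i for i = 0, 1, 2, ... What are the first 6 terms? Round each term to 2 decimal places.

This is a geometric sequence.
i=0: S_0 = -4.69 * 2.3^0 = -4.69
i=1: S_1 = -4.69 * 2.3^1 ≈ -10.79
i=2: S_2 = -4.69 * 2.3^2 ≈ -24.81
i=3: S_3 = -4.69 * 2.3^3 ≈ -57.06
i=4: S_4 = -4.69 * 2.3^4 ≈ -131.25
i=5: S_5 = -4.69 * 2.3^5 ≈ -301.86
The first 6 terms are: [-4.69, -10.79, -24.81, -57.06, -131.25, -301.86]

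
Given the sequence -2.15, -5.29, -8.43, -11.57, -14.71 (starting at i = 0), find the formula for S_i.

Check differences: -5.29 - -2.15 = -3.14
-8.43 - -5.29 = -3.14
Common difference d = -3.14.
First term a = -2.15.
Formula: S_i = -2.15 - 3.14*i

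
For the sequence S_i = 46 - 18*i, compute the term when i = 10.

S_10 = 46 + -18*10 = 46 + -180 = -134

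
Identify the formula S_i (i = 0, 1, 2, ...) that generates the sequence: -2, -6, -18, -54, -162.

Check ratios: -6 / -2 = 3.0
Common ratio r = 3.
First term a = -2.
Formula: S_i = -2 * 3^i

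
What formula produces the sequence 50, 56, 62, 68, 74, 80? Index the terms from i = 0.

Check differences: 56 - 50 = 6
62 - 56 = 6
Common difference d = 6.
First term a = 50.
Formula: S_i = 50 + 6*i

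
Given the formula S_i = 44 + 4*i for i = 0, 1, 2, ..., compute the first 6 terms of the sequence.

This is an arithmetic sequence.
i=0: S_0 = 44 + 4*0 = 44
i=1: S_1 = 44 + 4*1 = 48
i=2: S_2 = 44 + 4*2 = 52
i=3: S_3 = 44 + 4*3 = 56
i=4: S_4 = 44 + 4*4 = 60
i=5: S_5 = 44 + 4*5 = 64
The first 6 terms are: [44, 48, 52, 56, 60, 64]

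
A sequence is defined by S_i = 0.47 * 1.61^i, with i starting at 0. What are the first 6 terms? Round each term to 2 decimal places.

This is a geometric sequence.
i=0: S_0 = 0.47 * 1.61^0 = 0.47
i=1: S_1 = 0.47 * 1.61^1 ≈ 0.76
i=2: S_2 = 0.47 * 1.61^2 ≈ 1.22
i=3: S_3 = 0.47 * 1.61^3 ≈ 1.96
i=4: S_4 = 0.47 * 1.61^4 ≈ 3.16
i=5: S_5 = 0.47 * 1.61^5 ≈ 5.08
The first 6 terms are: [0.47, 0.76, 1.22, 1.96, 3.16, 5.08]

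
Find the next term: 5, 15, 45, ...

Ratios: 15 / 5 = 3.0
This is a geometric sequence with common ratio r = 3.
Next term = 45 * 3 = 135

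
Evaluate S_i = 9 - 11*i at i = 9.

S_9 = 9 + -11*9 = 9 + -99 = -90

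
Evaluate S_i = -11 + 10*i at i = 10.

S_10 = -11 + 10*10 = -11 + 100 = 89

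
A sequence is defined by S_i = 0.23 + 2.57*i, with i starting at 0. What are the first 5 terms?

This is an arithmetic sequence.
i=0: S_0 = 0.23 + 2.57*0 = 0.23
i=1: S_1 = 0.23 + 2.57*1 = 2.8
i=2: S_2 = 0.23 + 2.57*2 = 5.37
i=3: S_3 = 0.23 + 2.57*3 = 7.94
i=4: S_4 = 0.23 + 2.57*4 = 10.51
The first 5 terms are: [0.23, 2.8, 5.37, 7.94, 10.51]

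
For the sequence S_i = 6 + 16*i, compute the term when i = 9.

S_9 = 6 + 16*9 = 6 + 144 = 150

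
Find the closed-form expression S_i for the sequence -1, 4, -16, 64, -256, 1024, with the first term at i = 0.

Check ratios: 4 / -1 = -4.0
Common ratio r = -4.
First term a = -1.
Formula: S_i = -1 * (-4)^i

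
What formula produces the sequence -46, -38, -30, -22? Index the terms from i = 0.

Check differences: -38 - -46 = 8
-30 - -38 = 8
Common difference d = 8.
First term a = -46.
Formula: S_i = -46 + 8*i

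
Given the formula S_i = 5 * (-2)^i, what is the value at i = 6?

S_6 = 5 * (-2)^6 = 5 * 64 = 320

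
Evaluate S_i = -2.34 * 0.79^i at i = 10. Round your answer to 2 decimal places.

S_10 = -2.34 * 0.79^10 ≈ -2.34 * 0.0947 ≈ -0.22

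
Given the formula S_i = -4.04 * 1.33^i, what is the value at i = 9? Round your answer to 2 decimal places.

S_9 = -4.04 * 1.33^9 ≈ -4.04 * 13.0216 ≈ -52.61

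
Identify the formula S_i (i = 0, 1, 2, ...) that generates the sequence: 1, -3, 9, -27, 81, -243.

Check ratios: -3 / 1 = -3.0
Common ratio r = -3.
First term a = 1.
Formula: S_i = 1 * (-3)^i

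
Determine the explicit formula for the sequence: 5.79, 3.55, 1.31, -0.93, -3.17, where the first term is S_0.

Check differences: 3.55 - 5.79 = -2.24
1.31 - 3.55 = -2.24
Common difference d = -2.24.
First term a = 5.79.
Formula: S_i = 5.79 - 2.24*i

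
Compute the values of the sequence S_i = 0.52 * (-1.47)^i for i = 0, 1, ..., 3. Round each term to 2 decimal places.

This is a geometric sequence.
i=0: S_0 = 0.52 * (-1.47)^0 = 0.52
i=1: S_1 = 0.52 * (-1.47)^1 ≈ -0.76
i=2: S_2 = 0.52 * (-1.47)^2 ≈ 1.12
i=3: S_3 = 0.52 * (-1.47)^3 ≈ -1.65
The first 4 terms are: [0.52, -0.76, 1.12, -1.65]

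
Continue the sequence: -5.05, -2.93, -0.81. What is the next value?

Differences: -2.93 - -5.05 = 2.12
This is an arithmetic sequence with common difference d = 2.12.
Next term = -0.81 + 2.12 = 1.31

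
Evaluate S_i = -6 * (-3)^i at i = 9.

S_9 = -6 * (-3)^9 = -6 * -19683 = 118098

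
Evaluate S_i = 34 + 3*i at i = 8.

S_8 = 34 + 3*8 = 34 + 24 = 58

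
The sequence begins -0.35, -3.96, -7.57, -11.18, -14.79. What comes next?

Differences: -3.96 - -0.35 = -3.61
This is an arithmetic sequence with common difference d = -3.61.
Next term = -14.79 + -3.61 = -18.4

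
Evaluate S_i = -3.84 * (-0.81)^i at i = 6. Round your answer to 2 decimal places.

S_6 = -3.84 * (-0.81)^6 ≈ -3.84 * 0.2824 ≈ -1.08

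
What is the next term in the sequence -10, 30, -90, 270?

Ratios: 30 / -10 = -3.0
This is a geometric sequence with common ratio r = -3.
Next term = 270 * -3 = -810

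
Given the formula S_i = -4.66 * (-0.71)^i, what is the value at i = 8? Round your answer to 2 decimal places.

S_8 = -4.66 * (-0.71)^8 ≈ -4.66 * 0.0646 ≈ -0.3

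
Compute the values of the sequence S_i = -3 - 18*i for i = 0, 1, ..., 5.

This is an arithmetic sequence.
i=0: S_0 = -3 + -18*0 = -3
i=1: S_1 = -3 + -18*1 = -21
i=2: S_2 = -3 + -18*2 = -39
i=3: S_3 = -3 + -18*3 = -57
i=4: S_4 = -3 + -18*4 = -75
i=5: S_5 = -3 + -18*5 = -93
The first 6 terms are: [-3, -21, -39, -57, -75, -93]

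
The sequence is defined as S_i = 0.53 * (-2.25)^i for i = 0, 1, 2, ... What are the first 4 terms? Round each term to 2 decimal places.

This is a geometric sequence.
i=0: S_0 = 0.53 * (-2.25)^0 = 0.53
i=1: S_1 = 0.53 * (-2.25)^1 ≈ -1.19
i=2: S_2 = 0.53 * (-2.25)^2 ≈ 2.68
i=3: S_3 = 0.53 * (-2.25)^3 ≈ -6.04
The first 4 terms are: [0.53, -1.19, 2.68, -6.04]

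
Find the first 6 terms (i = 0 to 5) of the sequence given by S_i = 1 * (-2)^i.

This is a geometric sequence.
i=0: S_0 = 1 * (-2)^0 = 1
i=1: S_1 = 1 * (-2)^1 = -2
i=2: S_2 = 1 * (-2)^2 = 4
i=3: S_3 = 1 * (-2)^3 = -8
i=4: S_4 = 1 * (-2)^4 = 16
i=5: S_5 = 1 * (-2)^5 = -32
The first 6 terms are: [1, -2, 4, -8, 16, -32]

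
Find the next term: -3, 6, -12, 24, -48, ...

Ratios: 6 / -3 = -2.0
This is a geometric sequence with common ratio r = -2.
Next term = -48 * -2 = 96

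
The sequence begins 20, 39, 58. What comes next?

Differences: 39 - 20 = 19
This is an arithmetic sequence with common difference d = 19.
Next term = 58 + 19 = 77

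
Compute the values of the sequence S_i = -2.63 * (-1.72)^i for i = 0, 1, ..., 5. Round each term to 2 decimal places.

This is a geometric sequence.
i=0: S_0 = -2.63 * (-1.72)^0 = -2.63
i=1: S_1 = -2.63 * (-1.72)^1 ≈ 4.52
i=2: S_2 = -2.63 * (-1.72)^2 ≈ -7.78
i=3: S_3 = -2.63 * (-1.72)^3 ≈ 13.38
i=4: S_4 = -2.63 * (-1.72)^4 ≈ -23.02
i=5: S_5 = -2.63 * (-1.72)^5 ≈ 39.59
The first 6 terms are: [-2.63, 4.52, -7.78, 13.38, -23.02, 39.59]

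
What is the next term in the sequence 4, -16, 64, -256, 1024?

Ratios: -16 / 4 = -4.0
This is a geometric sequence with common ratio r = -4.
Next term = 1024 * -4 = -4096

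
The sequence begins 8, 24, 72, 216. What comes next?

Ratios: 24 / 8 = 3.0
This is a geometric sequence with common ratio r = 3.
Next term = 216 * 3 = 648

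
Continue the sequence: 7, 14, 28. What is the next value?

Ratios: 14 / 7 = 2.0
This is a geometric sequence with common ratio r = 2.
Next term = 28 * 2 = 56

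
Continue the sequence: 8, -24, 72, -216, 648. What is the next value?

Ratios: -24 / 8 = -3.0
This is a geometric sequence with common ratio r = -3.
Next term = 648 * -3 = -1944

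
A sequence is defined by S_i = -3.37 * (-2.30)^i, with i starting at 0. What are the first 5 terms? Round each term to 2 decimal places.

This is a geometric sequence.
i=0: S_0 = -3.37 * (-2.3)^0 = -3.37
i=1: S_1 = -3.37 * (-2.3)^1 ≈ 7.75
i=2: S_2 = -3.37 * (-2.3)^2 ≈ -17.83
i=3: S_3 = -3.37 * (-2.3)^3 ≈ 41.0
i=4: S_4 = -3.37 * (-2.3)^4 ≈ -94.31
The first 5 terms are: [-3.37, 7.75, -17.83, 41.0, -94.31]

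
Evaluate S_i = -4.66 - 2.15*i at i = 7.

S_7 = -4.66 + -2.15*7 = -4.66 + -15.05 = -19.71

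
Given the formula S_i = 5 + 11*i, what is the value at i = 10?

S_10 = 5 + 11*10 = 5 + 110 = 115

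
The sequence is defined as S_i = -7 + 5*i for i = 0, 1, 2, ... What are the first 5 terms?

This is an arithmetic sequence.
i=0: S_0 = -7 + 5*0 = -7
i=1: S_1 = -7 + 5*1 = -2
i=2: S_2 = -7 + 5*2 = 3
i=3: S_3 = -7 + 5*3 = 8
i=4: S_4 = -7 + 5*4 = 13
The first 5 terms are: [-7, -2, 3, 8, 13]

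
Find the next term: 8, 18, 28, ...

Differences: 18 - 8 = 10
This is an arithmetic sequence with common difference d = 10.
Next term = 28 + 10 = 38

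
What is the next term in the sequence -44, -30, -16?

Differences: -30 - -44 = 14
This is an arithmetic sequence with common difference d = 14.
Next term = -16 + 14 = -2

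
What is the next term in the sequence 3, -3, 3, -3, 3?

Ratios: -3 / 3 = -1.0
This is a geometric sequence with common ratio r = -1.
Next term = 3 * -1 = -3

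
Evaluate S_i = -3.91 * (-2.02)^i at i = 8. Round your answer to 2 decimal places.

S_8 = -3.91 * (-2.02)^8 ≈ -3.91 * 277.2113 ≈ -1083.9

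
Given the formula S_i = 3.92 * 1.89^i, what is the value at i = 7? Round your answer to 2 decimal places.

S_7 = 3.92 * 1.89^7 ≈ 3.92 * 86.1455 ≈ 337.69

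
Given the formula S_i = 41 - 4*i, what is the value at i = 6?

S_6 = 41 + -4*6 = 41 + -24 = 17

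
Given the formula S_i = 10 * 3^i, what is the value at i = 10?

S_10 = 10 * 3^10 = 10 * 59049 = 590490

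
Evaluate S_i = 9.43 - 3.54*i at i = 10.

S_10 = 9.43 + -3.54*10 = 9.43 + -35.4 = -25.97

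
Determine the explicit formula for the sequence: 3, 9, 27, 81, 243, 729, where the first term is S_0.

Check ratios: 9 / 3 = 3.0
Common ratio r = 3.
First term a = 3.
Formula: S_i = 3 * 3^i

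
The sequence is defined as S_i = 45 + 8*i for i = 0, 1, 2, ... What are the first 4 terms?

This is an arithmetic sequence.
i=0: S_0 = 45 + 8*0 = 45
i=1: S_1 = 45 + 8*1 = 53
i=2: S_2 = 45 + 8*2 = 61
i=3: S_3 = 45 + 8*3 = 69
The first 4 terms are: [45, 53, 61, 69]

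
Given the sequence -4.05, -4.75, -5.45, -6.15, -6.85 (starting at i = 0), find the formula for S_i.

Check differences: -4.75 - -4.05 = -0.7
-5.45 - -4.75 = -0.7
Common difference d = -0.7.
First term a = -4.05.
Formula: S_i = -4.05 - 0.70*i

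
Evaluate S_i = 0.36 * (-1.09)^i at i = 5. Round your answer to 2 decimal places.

S_5 = 0.36 * (-1.09)^5 ≈ 0.36 * -1.5386 ≈ -0.55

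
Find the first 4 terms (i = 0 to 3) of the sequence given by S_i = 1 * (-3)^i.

This is a geometric sequence.
i=0: S_0 = 1 * (-3)^0 = 1
i=1: S_1 = 1 * (-3)^1 = -3
i=2: S_2 = 1 * (-3)^2 = 9
i=3: S_3 = 1 * (-3)^3 = -27
The first 4 terms are: [1, -3, 9, -27]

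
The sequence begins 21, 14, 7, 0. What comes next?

Differences: 14 - 21 = -7
This is an arithmetic sequence with common difference d = -7.
Next term = 0 + -7 = -7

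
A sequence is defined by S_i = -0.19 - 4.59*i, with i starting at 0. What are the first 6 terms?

This is an arithmetic sequence.
i=0: S_0 = -0.19 + -4.59*0 = -0.19
i=1: S_1 = -0.19 + -4.59*1 = -4.78
i=2: S_2 = -0.19 + -4.59*2 = -9.37
i=3: S_3 = -0.19 + -4.59*3 = -13.96
i=4: S_4 = -0.19 + -4.59*4 = -18.55
i=5: S_5 = -0.19 + -4.59*5 = -23.14
The first 6 terms are: [-0.19, -4.78, -9.37, -13.96, -18.55, -23.14]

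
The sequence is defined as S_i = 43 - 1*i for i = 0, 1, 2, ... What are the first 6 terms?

This is an arithmetic sequence.
i=0: S_0 = 43 + -1*0 = 43
i=1: S_1 = 43 + -1*1 = 42
i=2: S_2 = 43 + -1*2 = 41
i=3: S_3 = 43 + -1*3 = 40
i=4: S_4 = 43 + -1*4 = 39
i=5: S_5 = 43 + -1*5 = 38
The first 6 terms are: [43, 42, 41, 40, 39, 38]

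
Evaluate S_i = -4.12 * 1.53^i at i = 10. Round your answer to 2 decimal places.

S_10 = -4.12 * 1.53^10 ≈ -4.12 * 70.2934 ≈ -289.61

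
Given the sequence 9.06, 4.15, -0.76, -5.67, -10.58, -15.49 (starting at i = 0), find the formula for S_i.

Check differences: 4.15 - 9.06 = -4.91
-0.76 - 4.15 = -4.91
Common difference d = -4.91.
First term a = 9.06.
Formula: S_i = 9.06 - 4.91*i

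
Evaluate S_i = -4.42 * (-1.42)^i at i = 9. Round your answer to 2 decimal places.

S_9 = -4.42 * (-1.42)^9 ≈ -4.42 * -23.4744 ≈ 103.76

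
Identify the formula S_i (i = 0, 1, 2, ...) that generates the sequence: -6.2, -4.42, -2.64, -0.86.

Check differences: -4.42 - -6.2 = 1.78
-2.64 - -4.42 = 1.78
Common difference d = 1.78.
First term a = -6.2.
Formula: S_i = -6.20 + 1.78*i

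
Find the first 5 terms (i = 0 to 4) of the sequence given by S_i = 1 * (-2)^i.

This is a geometric sequence.
i=0: S_0 = 1 * (-2)^0 = 1
i=1: S_1 = 1 * (-2)^1 = -2
i=2: S_2 = 1 * (-2)^2 = 4
i=3: S_3 = 1 * (-2)^3 = -8
i=4: S_4 = 1 * (-2)^4 = 16
The first 5 terms are: [1, -2, 4, -8, 16]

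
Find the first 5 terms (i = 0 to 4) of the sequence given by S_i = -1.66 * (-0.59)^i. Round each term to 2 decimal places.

This is a geometric sequence.
i=0: S_0 = -1.66 * (-0.59)^0 = -1.66
i=1: S_1 = -1.66 * (-0.59)^1 ≈ 0.98
i=2: S_2 = -1.66 * (-0.59)^2 ≈ -0.58
i=3: S_3 = -1.66 * (-0.59)^3 ≈ 0.34
i=4: S_4 = -1.66 * (-0.59)^4 ≈ -0.2
The first 5 terms are: [-1.66, 0.98, -0.58, 0.34, -0.2]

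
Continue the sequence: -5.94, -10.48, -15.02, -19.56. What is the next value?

Differences: -10.48 - -5.94 = -4.54
This is an arithmetic sequence with common difference d = -4.54.
Next term = -19.56 + -4.54 = -24.1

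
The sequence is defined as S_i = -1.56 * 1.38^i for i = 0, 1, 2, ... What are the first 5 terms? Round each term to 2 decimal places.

This is a geometric sequence.
i=0: S_0 = -1.56 * 1.38^0 = -1.56
i=1: S_1 = -1.56 * 1.38^1 ≈ -2.15
i=2: S_2 = -1.56 * 1.38^2 ≈ -2.97
i=3: S_3 = -1.56 * 1.38^3 ≈ -4.1
i=4: S_4 = -1.56 * 1.38^4 ≈ -5.66
The first 5 terms are: [-1.56, -2.15, -2.97, -4.1, -5.66]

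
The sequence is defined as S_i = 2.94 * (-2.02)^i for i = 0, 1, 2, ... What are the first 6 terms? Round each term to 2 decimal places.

This is a geometric sequence.
i=0: S_0 = 2.94 * (-2.02)^0 = 2.94
i=1: S_1 = 2.94 * (-2.02)^1 ≈ -5.94
i=2: S_2 = 2.94 * (-2.02)^2 ≈ 12.0
i=3: S_3 = 2.94 * (-2.02)^3 ≈ -24.23
i=4: S_4 = 2.94 * (-2.02)^4 ≈ 48.95
i=5: S_5 = 2.94 * (-2.02)^5 ≈ -98.88
The first 6 terms are: [2.94, -5.94, 12.0, -24.23, 48.95, -98.88]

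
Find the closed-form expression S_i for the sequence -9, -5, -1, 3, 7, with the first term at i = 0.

Check differences: -5 - -9 = 4
-1 - -5 = 4
Common difference d = 4.
First term a = -9.
Formula: S_i = -9 + 4*i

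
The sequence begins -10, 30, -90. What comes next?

Ratios: 30 / -10 = -3.0
This is a geometric sequence with common ratio r = -3.
Next term = -90 * -3 = 270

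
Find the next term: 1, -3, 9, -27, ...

Ratios: -3 / 1 = -3.0
This is a geometric sequence with common ratio r = -3.
Next term = -27 * -3 = 81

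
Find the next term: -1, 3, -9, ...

Ratios: 3 / -1 = -3.0
This is a geometric sequence with common ratio r = -3.
Next term = -9 * -3 = 27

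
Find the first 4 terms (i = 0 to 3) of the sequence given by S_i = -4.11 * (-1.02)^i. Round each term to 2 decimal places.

This is a geometric sequence.
i=0: S_0 = -4.11 * (-1.02)^0 = -4.11
i=1: S_1 = -4.11 * (-1.02)^1 ≈ 4.19
i=2: S_2 = -4.11 * (-1.02)^2 ≈ -4.28
i=3: S_3 = -4.11 * (-1.02)^3 ≈ 4.36
The first 4 terms are: [-4.11, 4.19, -4.28, 4.36]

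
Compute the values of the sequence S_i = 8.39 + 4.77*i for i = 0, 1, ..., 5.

This is an arithmetic sequence.
i=0: S_0 = 8.39 + 4.77*0 = 8.39
i=1: S_1 = 8.39 + 4.77*1 = 13.16
i=2: S_2 = 8.39 + 4.77*2 = 17.93
i=3: S_3 = 8.39 + 4.77*3 = 22.7
i=4: S_4 = 8.39 + 4.77*4 = 27.47
i=5: S_5 = 8.39 + 4.77*5 = 32.24
The first 6 terms are: [8.39, 13.16, 17.93, 22.7, 27.47, 32.24]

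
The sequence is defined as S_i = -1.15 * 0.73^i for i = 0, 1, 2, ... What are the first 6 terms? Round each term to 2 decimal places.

This is a geometric sequence.
i=0: S_0 = -1.15 * 0.73^0 = -1.15
i=1: S_1 = -1.15 * 0.73^1 ≈ -0.84
i=2: S_2 = -1.15 * 0.73^2 ≈ -0.61
i=3: S_3 = -1.15 * 0.73^3 ≈ -0.45
i=4: S_4 = -1.15 * 0.73^4 ≈ -0.33
i=5: S_5 = -1.15 * 0.73^5 ≈ -0.24
The first 6 terms are: [-1.15, -0.84, -0.61, -0.45, -0.33, -0.24]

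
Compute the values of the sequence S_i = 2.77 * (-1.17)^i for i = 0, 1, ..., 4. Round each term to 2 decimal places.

This is a geometric sequence.
i=0: S_0 = 2.77 * (-1.17)^0 = 2.77
i=1: S_1 = 2.77 * (-1.17)^1 ≈ -3.24
i=2: S_2 = 2.77 * (-1.17)^2 ≈ 3.79
i=3: S_3 = 2.77 * (-1.17)^3 ≈ -4.44
i=4: S_4 = 2.77 * (-1.17)^4 ≈ 5.19
The first 5 terms are: [2.77, -3.24, 3.79, -4.44, 5.19]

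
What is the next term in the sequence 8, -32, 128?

Ratios: -32 / 8 = -4.0
This is a geometric sequence with common ratio r = -4.
Next term = 128 * -4 = -512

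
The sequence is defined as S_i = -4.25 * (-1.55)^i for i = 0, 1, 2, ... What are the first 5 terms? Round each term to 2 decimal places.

This is a geometric sequence.
i=0: S_0 = -4.25 * (-1.55)^0 = -4.25
i=1: S_1 = -4.25 * (-1.55)^1 ≈ 6.59
i=2: S_2 = -4.25 * (-1.55)^2 ≈ -10.21
i=3: S_3 = -4.25 * (-1.55)^3 ≈ 15.83
i=4: S_4 = -4.25 * (-1.55)^4 ≈ -24.53
The first 5 terms are: [-4.25, 6.59, -10.21, 15.83, -24.53]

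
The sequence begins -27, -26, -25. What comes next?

Differences: -26 - -27 = 1
This is an arithmetic sequence with common difference d = 1.
Next term = -25 + 1 = -24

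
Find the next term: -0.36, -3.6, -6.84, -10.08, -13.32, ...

Differences: -3.6 - -0.36 = -3.24
This is an arithmetic sequence with common difference d = -3.24.
Next term = -13.32 + -3.24 = -16.56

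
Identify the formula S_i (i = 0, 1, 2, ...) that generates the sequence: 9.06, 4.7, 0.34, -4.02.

Check differences: 4.7 - 9.06 = -4.36
0.34 - 4.7 = -4.36
Common difference d = -4.36.
First term a = 9.06.
Formula: S_i = 9.06 - 4.36*i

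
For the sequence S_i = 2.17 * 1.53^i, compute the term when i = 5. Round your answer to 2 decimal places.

S_5 = 2.17 * 1.53^5 ≈ 2.17 * 8.3841 ≈ 18.19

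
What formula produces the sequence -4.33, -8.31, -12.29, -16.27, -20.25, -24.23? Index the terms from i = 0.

Check differences: -8.31 - -4.33 = -3.98
-12.29 - -8.31 = -3.98
Common difference d = -3.98.
First term a = -4.33.
Formula: S_i = -4.33 - 3.98*i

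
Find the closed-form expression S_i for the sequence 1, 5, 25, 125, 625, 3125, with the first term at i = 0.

Check ratios: 5 / 1 = 5.0
Common ratio r = 5.
First term a = 1.
Formula: S_i = 1 * 5^i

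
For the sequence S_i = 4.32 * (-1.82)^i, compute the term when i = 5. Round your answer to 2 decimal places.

S_5 = 4.32 * (-1.82)^5 ≈ 4.32 * -19.969 ≈ -86.27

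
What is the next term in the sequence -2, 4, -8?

Ratios: 4 / -2 = -2.0
This is a geometric sequence with common ratio r = -2.
Next term = -8 * -2 = 16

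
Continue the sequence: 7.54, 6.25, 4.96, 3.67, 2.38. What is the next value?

Differences: 6.25 - 7.54 = -1.29
This is an arithmetic sequence with common difference d = -1.29.
Next term = 2.38 + -1.29 = 1.09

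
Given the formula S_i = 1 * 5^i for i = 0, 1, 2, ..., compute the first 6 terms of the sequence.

This is a geometric sequence.
i=0: S_0 = 1 * 5^0 = 1
i=1: S_1 = 1 * 5^1 = 5
i=2: S_2 = 1 * 5^2 = 25
i=3: S_3 = 1 * 5^3 = 125
i=4: S_4 = 1 * 5^4 = 625
i=5: S_5 = 1 * 5^5 = 3125
The first 6 terms are: [1, 5, 25, 125, 625, 3125]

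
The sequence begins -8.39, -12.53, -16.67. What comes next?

Differences: -12.53 - -8.39 = -4.14
This is an arithmetic sequence with common difference d = -4.14.
Next term = -16.67 + -4.14 = -20.81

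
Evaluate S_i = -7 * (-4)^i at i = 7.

S_7 = -7 * (-4)^7 = -7 * -16384 = 114688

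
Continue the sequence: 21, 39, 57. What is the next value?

Differences: 39 - 21 = 18
This is an arithmetic sequence with common difference d = 18.
Next term = 57 + 18 = 75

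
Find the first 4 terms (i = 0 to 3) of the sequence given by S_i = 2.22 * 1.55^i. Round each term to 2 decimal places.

This is a geometric sequence.
i=0: S_0 = 2.22 * 1.55^0 = 2.22
i=1: S_1 = 2.22 * 1.55^1 ≈ 3.44
i=2: S_2 = 2.22 * 1.55^2 ≈ 5.33
i=3: S_3 = 2.22 * 1.55^3 ≈ 8.27
The first 4 terms are: [2.22, 3.44, 5.33, 8.27]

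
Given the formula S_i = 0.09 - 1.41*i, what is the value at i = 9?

S_9 = 0.09 + -1.41*9 = 0.09 + -12.69 = -12.6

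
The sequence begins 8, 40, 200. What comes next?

Ratios: 40 / 8 = 5.0
This is a geometric sequence with common ratio r = 5.
Next term = 200 * 5 = 1000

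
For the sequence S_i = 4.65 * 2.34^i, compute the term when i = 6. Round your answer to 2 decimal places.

S_6 = 4.65 * 2.34^6 ≈ 4.65 * 164.1705 ≈ 763.39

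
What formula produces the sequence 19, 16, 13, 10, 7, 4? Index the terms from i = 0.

Check differences: 16 - 19 = -3
13 - 16 = -3
Common difference d = -3.
First term a = 19.
Formula: S_i = 19 - 3*i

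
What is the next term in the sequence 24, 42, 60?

Differences: 42 - 24 = 18
This is an arithmetic sequence with common difference d = 18.
Next term = 60 + 18 = 78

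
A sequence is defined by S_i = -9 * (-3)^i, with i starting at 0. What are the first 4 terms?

This is a geometric sequence.
i=0: S_0 = -9 * (-3)^0 = -9
i=1: S_1 = -9 * (-3)^1 = 27
i=2: S_2 = -9 * (-3)^2 = -81
i=3: S_3 = -9 * (-3)^3 = 243
The first 4 terms are: [-9, 27, -81, 243]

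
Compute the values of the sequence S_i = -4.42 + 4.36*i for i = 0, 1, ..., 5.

This is an arithmetic sequence.
i=0: S_0 = -4.42 + 4.36*0 = -4.42
i=1: S_1 = -4.42 + 4.36*1 = -0.06
i=2: S_2 = -4.42 + 4.36*2 = 4.3
i=3: S_3 = -4.42 + 4.36*3 = 8.66
i=4: S_4 = -4.42 + 4.36*4 = 13.02
i=5: S_5 = -4.42 + 4.36*5 = 17.38
The first 6 terms are: [-4.42, -0.06, 4.3, 8.66, 13.02, 17.38]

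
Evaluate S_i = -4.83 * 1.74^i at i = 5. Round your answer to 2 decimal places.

S_5 = -4.83 * 1.74^5 ≈ -4.83 * 15.9495 ≈ -77.04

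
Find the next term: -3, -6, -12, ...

Ratios: -6 / -3 = 2.0
This is a geometric sequence with common ratio r = 2.
Next term = -12 * 2 = -24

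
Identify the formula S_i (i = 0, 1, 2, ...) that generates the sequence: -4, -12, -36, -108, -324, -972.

Check ratios: -12 / -4 = 3.0
Common ratio r = 3.
First term a = -4.
Formula: S_i = -4 * 3^i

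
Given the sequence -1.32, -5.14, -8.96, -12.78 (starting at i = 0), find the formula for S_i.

Check differences: -5.14 - -1.32 = -3.82
-8.96 - -5.14 = -3.82
Common difference d = -3.82.
First term a = -1.32.
Formula: S_i = -1.32 - 3.82*i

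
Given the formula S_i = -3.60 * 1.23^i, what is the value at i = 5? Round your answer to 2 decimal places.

S_5 = -3.6 * 1.23^5 ≈ -3.6 * 2.8153 ≈ -10.14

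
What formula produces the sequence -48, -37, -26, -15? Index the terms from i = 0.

Check differences: -37 - -48 = 11
-26 - -37 = 11
Common difference d = 11.
First term a = -48.
Formula: S_i = -48 + 11*i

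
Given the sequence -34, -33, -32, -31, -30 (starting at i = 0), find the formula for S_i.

Check differences: -33 - -34 = 1
-32 - -33 = 1
Common difference d = 1.
First term a = -34.
Formula: S_i = -34 + 1*i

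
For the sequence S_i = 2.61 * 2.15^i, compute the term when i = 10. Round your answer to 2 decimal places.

S_10 = 2.61 * 2.15^10 ≈ 2.61 * 2110.4963 ≈ 5508.4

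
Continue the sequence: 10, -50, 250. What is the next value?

Ratios: -50 / 10 = -5.0
This is a geometric sequence with common ratio r = -5.
Next term = 250 * -5 = -1250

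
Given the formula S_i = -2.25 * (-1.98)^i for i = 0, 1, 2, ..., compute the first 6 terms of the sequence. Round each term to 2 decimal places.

This is a geometric sequence.
i=0: S_0 = -2.25 * (-1.98)^0 = -2.25
i=1: S_1 = -2.25 * (-1.98)^1 ≈ 4.46
i=2: S_2 = -2.25 * (-1.98)^2 ≈ -8.82
i=3: S_3 = -2.25 * (-1.98)^3 ≈ 17.47
i=4: S_4 = -2.25 * (-1.98)^4 ≈ -34.58
i=5: S_5 = -2.25 * (-1.98)^5 ≈ 68.47
The first 6 terms are: [-2.25, 4.46, -8.82, 17.47, -34.58, 68.47]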